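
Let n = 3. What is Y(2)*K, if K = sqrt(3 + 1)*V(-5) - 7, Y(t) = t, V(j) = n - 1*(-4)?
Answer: 14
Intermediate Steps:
V(j) = 7 (V(j) = 3 - 1*(-4) = 3 + 4 = 7)
K = 7 (K = sqrt(3 + 1)*7 - 7 = sqrt(4)*7 - 7 = 2*7 - 7 = 14 - 7 = 7)
Y(2)*K = 2*7 = 14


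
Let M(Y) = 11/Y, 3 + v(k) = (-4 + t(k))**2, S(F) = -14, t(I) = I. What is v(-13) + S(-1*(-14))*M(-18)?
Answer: 2651/9 ≈ 294.56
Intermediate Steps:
v(k) = -3 + (-4 + k)**2
v(-13) + S(-1*(-14))*M(-18) = (-3 + (-4 - 13)**2) - 154/(-18) = (-3 + (-17)**2) - 154*(-1)/18 = (-3 + 289) - 14*(-11/18) = 286 + 77/9 = 2651/9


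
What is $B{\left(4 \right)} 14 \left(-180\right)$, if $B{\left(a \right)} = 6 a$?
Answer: $-60480$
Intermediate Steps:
$B{\left(4 \right)} 14 \left(-180\right) = 6 \cdot 4 \cdot 14 \left(-180\right) = 24 \cdot 14 \left(-180\right) = 336 \left(-180\right) = -60480$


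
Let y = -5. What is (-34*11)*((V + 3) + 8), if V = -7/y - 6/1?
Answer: -11968/5 ≈ -2393.6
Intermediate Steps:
V = -23/5 (V = -7/(-5) - 6/1 = -7*(-1/5) - 6*1 = 7/5 - 6 = -23/5 ≈ -4.6000)
(-34*11)*((V + 3) + 8) = (-34*11)*((-23/5 + 3) + 8) = -374*(-8/5 + 8) = -374*32/5 = -11968/5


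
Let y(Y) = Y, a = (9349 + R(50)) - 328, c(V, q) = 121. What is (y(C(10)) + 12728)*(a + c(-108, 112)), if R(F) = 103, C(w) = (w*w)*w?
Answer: 126915360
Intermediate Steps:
C(w) = w³ (C(w) = w²*w = w³)
a = 9124 (a = (9349 + 103) - 328 = 9452 - 328 = 9124)
(y(C(10)) + 12728)*(a + c(-108, 112)) = (10³ + 12728)*(9124 + 121) = (1000 + 12728)*9245 = 13728*9245 = 126915360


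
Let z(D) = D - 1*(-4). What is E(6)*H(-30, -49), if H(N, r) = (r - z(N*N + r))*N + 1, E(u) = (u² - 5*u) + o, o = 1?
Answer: 189847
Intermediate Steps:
z(D) = 4 + D (z(D) = D + 4 = 4 + D)
E(u) = 1 + u² - 5*u (E(u) = (u² - 5*u) + 1 = 1 + u² - 5*u)
H(N, r) = 1 + N*(-4 - N²) (H(N, r) = (r - (4 + (N*N + r)))*N + 1 = (r - (4 + (N² + r)))*N + 1 = (r - (4 + (r + N²)))*N + 1 = (r - (4 + r + N²))*N + 1 = (r + (-4 - r - N²))*N + 1 = (-4 - N²)*N + 1 = N*(-4 - N²) + 1 = 1 + N*(-4 - N²))
E(6)*H(-30, -49) = (1 + 6² - 5*6)*(1 - 1*(-30)³ - 4*(-30)) = (1 + 36 - 30)*(1 - 1*(-27000) + 120) = 7*(1 + 27000 + 120) = 7*27121 = 189847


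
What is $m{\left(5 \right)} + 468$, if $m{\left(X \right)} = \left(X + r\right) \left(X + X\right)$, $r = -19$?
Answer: $328$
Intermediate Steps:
$m{\left(X \right)} = 2 X \left(-19 + X\right)$ ($m{\left(X \right)} = \left(X - 19\right) \left(X + X\right) = \left(-19 + X\right) 2 X = 2 X \left(-19 + X\right)$)
$m{\left(5 \right)} + 468 = 2 \cdot 5 \left(-19 + 5\right) + 468 = 2 \cdot 5 \left(-14\right) + 468 = -140 + 468 = 328$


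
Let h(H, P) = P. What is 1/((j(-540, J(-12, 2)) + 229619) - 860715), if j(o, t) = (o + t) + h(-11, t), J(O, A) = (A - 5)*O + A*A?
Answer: -1/631556 ≈ -1.5834e-6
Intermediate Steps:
J(O, A) = A² + O*(-5 + A) (J(O, A) = (-5 + A)*O + A² = O*(-5 + A) + A² = A² + O*(-5 + A))
j(o, t) = o + 2*t (j(o, t) = (o + t) + t = o + 2*t)
1/((j(-540, J(-12, 2)) + 229619) - 860715) = 1/(((-540 + 2*(2² - 5*(-12) + 2*(-12))) + 229619) - 860715) = 1/(((-540 + 2*(4 + 60 - 24)) + 229619) - 860715) = 1/(((-540 + 2*40) + 229619) - 860715) = 1/(((-540 + 80) + 229619) - 860715) = 1/((-460 + 229619) - 860715) = 1/(229159 - 860715) = 1/(-631556) = -1/631556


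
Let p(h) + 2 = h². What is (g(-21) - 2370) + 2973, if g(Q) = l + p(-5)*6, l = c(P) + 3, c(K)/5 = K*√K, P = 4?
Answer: 784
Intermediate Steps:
p(h) = -2 + h²
c(K) = 5*K^(3/2) (c(K) = 5*(K*√K) = 5*K^(3/2))
l = 43 (l = 5*4^(3/2) + 3 = 5*8 + 3 = 40 + 3 = 43)
g(Q) = 181 (g(Q) = 43 + (-2 + (-5)²)*6 = 43 + (-2 + 25)*6 = 43 + 23*6 = 43 + 138 = 181)
(g(-21) - 2370) + 2973 = (181 - 2370) + 2973 = -2189 + 2973 = 784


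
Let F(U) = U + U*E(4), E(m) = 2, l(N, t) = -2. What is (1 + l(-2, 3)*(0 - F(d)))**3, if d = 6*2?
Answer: 389017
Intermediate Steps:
d = 12
F(U) = 3*U (F(U) = U + U*2 = U + 2*U = 3*U)
(1 + l(-2, 3)*(0 - F(d)))**3 = (1 - 2*(0 - 3*12))**3 = (1 - 2*(0 - 1*36))**3 = (1 - 2*(0 - 36))**3 = (1 - 2*(-36))**3 = (1 + 72)**3 = 73**3 = 389017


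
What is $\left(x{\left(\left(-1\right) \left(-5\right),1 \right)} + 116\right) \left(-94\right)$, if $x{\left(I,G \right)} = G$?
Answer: $-10998$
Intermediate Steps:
$\left(x{\left(\left(-1\right) \left(-5\right),1 \right)} + 116\right) \left(-94\right) = \left(1 + 116\right) \left(-94\right) = 117 \left(-94\right) = -10998$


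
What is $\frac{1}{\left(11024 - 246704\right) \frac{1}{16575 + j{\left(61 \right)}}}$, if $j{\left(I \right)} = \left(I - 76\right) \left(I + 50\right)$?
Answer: $- \frac{497}{7856} \approx -0.063264$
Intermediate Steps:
$j{\left(I \right)} = \left(-76 + I\right) \left(50 + I\right)$
$\frac{1}{\left(11024 - 246704\right) \frac{1}{16575 + j{\left(61 \right)}}} = \frac{1}{\left(11024 - 246704\right) \frac{1}{16575 - \left(5386 - 3721\right)}} = \frac{1}{\left(-235680\right) \frac{1}{16575 - 1665}} = \frac{1}{\left(-235680\right) \frac{1}{14910}} = \frac{1}{- \frac{7856}{497}} = - \frac{497}{7856}$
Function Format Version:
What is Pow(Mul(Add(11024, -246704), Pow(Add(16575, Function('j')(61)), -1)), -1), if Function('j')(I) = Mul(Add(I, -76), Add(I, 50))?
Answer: Rational(-497, 7856) ≈ -0.063264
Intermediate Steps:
Function('j')(I) = Mul(Add(-76, I), Add(50, I))
Pow(Mul(Add(11024, -246704), Pow(Add(16575, Function('j')(61)), -1)), -1) = Pow(Mul(Add(11024, -246704), Pow(Add(16575, Add(-3800, Pow(61, 2), Mul(-26, 61))), -1)), -1) = Pow(Mul(-235680, Pow(Add(16575, Add(-3800, 3721, -1586)), -1)), -1) = Pow(Mul(-235680, Pow(Add(16575, -1665), -1)), -1) = Pow(Mul(-235680, Pow(14910, -1)), -1) = Pow(Mul(-235680, Rational(1, 14910)), -1) = Pow(Rational(-7856, 497), -1) = Rational(-497, 7856)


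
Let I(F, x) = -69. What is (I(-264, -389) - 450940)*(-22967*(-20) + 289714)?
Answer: -337830095486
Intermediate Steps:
(I(-264, -389) - 450940)*(-22967*(-20) + 289714) = (-69 - 450940)*(-22967*(-20) + 289714) = -451009*(459340 + 289714) = -451009*749054 = -337830095486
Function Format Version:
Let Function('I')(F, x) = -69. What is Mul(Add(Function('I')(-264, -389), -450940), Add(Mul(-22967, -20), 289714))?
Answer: -337830095486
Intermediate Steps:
Mul(Add(Function('I')(-264, -389), -450940), Add(Mul(-22967, -20), 289714)) = Mul(Add(-69, -450940), Add(Mul(-22967, -20), 289714)) = Mul(-451009, Add(459340, 289714)) = Mul(-451009, 749054) = -337830095486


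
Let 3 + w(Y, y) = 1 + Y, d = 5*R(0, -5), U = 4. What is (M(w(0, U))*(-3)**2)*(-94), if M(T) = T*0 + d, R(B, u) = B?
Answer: 0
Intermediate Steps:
d = 0 (d = 5*0 = 0)
w(Y, y) = -2 + Y (w(Y, y) = -3 + (1 + Y) = -2 + Y)
M(T) = 0 (M(T) = T*0 + 0 = 0 + 0 = 0)
(M(w(0, U))*(-3)**2)*(-94) = (0*(-3)**2)*(-94) = (0*9)*(-94) = 0*(-94) = 0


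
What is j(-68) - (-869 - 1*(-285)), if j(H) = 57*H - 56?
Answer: -3348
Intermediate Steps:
j(H) = -56 + 57*H
j(-68) - (-869 - 1*(-285)) = (-56 + 57*(-68)) - (-869 - 1*(-285)) = (-56 - 3876) - (-869 + 285) = -3932 - 1*(-584) = -3932 + 584 = -3348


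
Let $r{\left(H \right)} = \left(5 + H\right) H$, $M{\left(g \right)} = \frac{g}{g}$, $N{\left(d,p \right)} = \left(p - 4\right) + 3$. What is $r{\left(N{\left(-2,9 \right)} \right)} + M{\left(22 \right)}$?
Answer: $105$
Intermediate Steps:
$N{\left(d,p \right)} = -1 + p$ ($N{\left(d,p \right)} = \left(-4 + p\right) + 3 = -1 + p$)
$M{\left(g \right)} = 1$
$r{\left(H \right)} = H \left(5 + H\right)$
$r{\left(N{\left(-2,9 \right)} \right)} + M{\left(22 \right)} = \left(-1 + 9\right) \left(5 + \left(-1 + 9\right)\right) + 1 = 8 \left(5 + 8\right) + 1 = 8 \cdot 13 + 1 = 104 + 1 = 105$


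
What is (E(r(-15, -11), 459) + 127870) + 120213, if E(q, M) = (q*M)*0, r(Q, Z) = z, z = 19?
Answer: 248083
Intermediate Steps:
r(Q, Z) = 19
E(q, M) = 0 (E(q, M) = (M*q)*0 = 0)
(E(r(-15, -11), 459) + 127870) + 120213 = (0 + 127870) + 120213 = 127870 + 120213 = 248083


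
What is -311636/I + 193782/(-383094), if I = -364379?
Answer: 8129298401/23265234771 ≈ 0.34942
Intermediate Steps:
-311636/I + 193782/(-383094) = -311636/(-364379) + 193782/(-383094) = -311636*(-1/364379) + 193782*(-1/383094) = 311636/364379 - 32297/63849 = 8129298401/23265234771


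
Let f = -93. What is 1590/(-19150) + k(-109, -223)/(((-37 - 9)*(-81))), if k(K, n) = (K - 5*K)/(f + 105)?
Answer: -1568567/21405870 ≈ -0.073277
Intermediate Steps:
k(K, n) = -K/3 (k(K, n) = (K - 5*K)/(-93 + 105) = -4*K/12 = -4*K*(1/12) = -K/3)
1590/(-19150) + k(-109, -223)/(((-37 - 9)*(-81))) = 1590/(-19150) + (-⅓*(-109))/(((-37 - 9)*(-81))) = 1590*(-1/19150) + 109/(3*((-46*(-81)))) = -159/1915 + (109/3)/3726 = -159/1915 + (109/3)*(1/3726) = -159/1915 + 109/11178 = -1568567/21405870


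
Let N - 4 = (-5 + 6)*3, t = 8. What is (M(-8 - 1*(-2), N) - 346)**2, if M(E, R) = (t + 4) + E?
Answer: 115600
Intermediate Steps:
N = 7 (N = 4 + (-5 + 6)*3 = 4 + 1*3 = 4 + 3 = 7)
M(E, R) = 12 + E (M(E, R) = (8 + 4) + E = 12 + E)
(M(-8 - 1*(-2), N) - 346)**2 = ((12 + (-8 - 1*(-2))) - 346)**2 = ((12 + (-8 + 2)) - 346)**2 = ((12 - 6) - 346)**2 = (6 - 346)**2 = (-340)**2 = 115600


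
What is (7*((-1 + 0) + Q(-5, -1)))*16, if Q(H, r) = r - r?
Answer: -112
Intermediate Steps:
Q(H, r) = 0
(7*((-1 + 0) + Q(-5, -1)))*16 = (7*((-1 + 0) + 0))*16 = (7*(-1 + 0))*16 = (7*(-1))*16 = -7*16 = -112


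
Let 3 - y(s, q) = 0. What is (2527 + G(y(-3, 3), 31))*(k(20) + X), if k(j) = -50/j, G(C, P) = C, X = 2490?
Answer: 6293375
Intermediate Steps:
y(s, q) = 3 (y(s, q) = 3 - 1*0 = 3 + 0 = 3)
(2527 + G(y(-3, 3), 31))*(k(20) + X) = (2527 + 3)*(-50/20 + 2490) = 2530*(-50*1/20 + 2490) = 2530*(-5/2 + 2490) = 2530*(4975/2) = 6293375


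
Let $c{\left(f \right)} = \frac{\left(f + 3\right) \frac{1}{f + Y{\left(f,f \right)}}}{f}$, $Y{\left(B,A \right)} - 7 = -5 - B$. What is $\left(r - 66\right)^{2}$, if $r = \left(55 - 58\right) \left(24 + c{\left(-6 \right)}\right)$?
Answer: $\frac{308025}{16} \approx 19252.0$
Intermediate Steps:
$Y{\left(B,A \right)} = 2 - B$ ($Y{\left(B,A \right)} = 7 - \left(5 + B\right) = 2 - B$)
$c{\left(f \right)} = \frac{\frac{3}{2} + \frac{f}{2}}{f}$ ($c{\left(f \right)} = \frac{\left(f + 3\right) \frac{1}{f - \left(-2 + f\right)}}{f} = \frac{\left(3 + f\right) \frac{1}{2}}{f} = \frac{\frac{3}{2} + \frac{f}{2}}{f}$)
$r = - \frac{291}{4}$ ($r = \left(55 - 58\right) \left(24 + \frac{3 - 6}{2 \left(-6\right)}\right) = - 3 \left(24 + \frac{1}{2} \left(- \frac{1}{6}\right) \left(-3\right)\right) = - 3 \left(24 + \frac{1}{4}\right) = \left(-3\right) \frac{97}{4} = - \frac{291}{4} \approx -72.75$)
$\left(r - 66\right)^{2} = \left(- \frac{291}{4} - 66\right)^{2} = \left(- \frac{555}{4}\right)^{2} = \frac{308025}{16}$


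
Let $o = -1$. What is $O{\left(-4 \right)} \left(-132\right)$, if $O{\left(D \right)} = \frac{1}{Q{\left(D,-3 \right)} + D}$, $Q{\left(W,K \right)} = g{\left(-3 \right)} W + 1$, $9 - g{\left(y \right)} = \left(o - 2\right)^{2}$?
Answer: $44$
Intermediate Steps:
$g{\left(y \right)} = 0$ ($g{\left(y \right)} = 9 - \left(-1 - 2\right)^{2} = 9 - \left(-3\right)^{2} = 9 - 9 = 0$)
$Q{\left(W,K \right)} = 1$ ($Q{\left(W,K \right)} = 0 W + 1 = 0 + 1 = 1$)
$O{\left(D \right)} = \frac{1}{1 + D}$
$O{\left(-4 \right)} \left(-132\right) = \frac{1}{1 - 4} \left(-132\right) = \frac{1}{-3} \left(-132\right) = \left(- \frac{1}{3}\right) \left(-132\right) = 44$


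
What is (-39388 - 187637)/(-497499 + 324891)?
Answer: 75675/57536 ≈ 1.3153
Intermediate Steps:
(-39388 - 187637)/(-497499 + 324891) = -227025/(-172608) = -227025*(-1/172608) = 75675/57536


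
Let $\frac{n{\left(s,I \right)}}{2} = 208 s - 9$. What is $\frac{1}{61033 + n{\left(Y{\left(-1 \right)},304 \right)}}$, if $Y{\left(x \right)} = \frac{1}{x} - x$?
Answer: $\frac{1}{61015} \approx 1.6389 \cdot 10^{-5}$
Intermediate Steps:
$n{\left(s,I \right)} = -18 + 416 s$ ($n{\left(s,I \right)} = 2 \left(208 s - 9\right) = 2 \left(-9 + 208 s\right) = -18 + 416 s$)
$\frac{1}{61033 + n{\left(Y{\left(-1 \right)},304 \right)}} = \frac{1}{61033 - \left(18 - 416 \left(\frac{1}{-1} - -1\right)\right)} = \frac{1}{61033 - \left(18 - 416 \left(-1 + 1\right)\right)} = \frac{1}{61033 + \left(-18 + 416 \cdot 0\right)} = \frac{1}{61033 + \left(-18 + 0\right)} = \frac{1}{61033 - 18} = \frac{1}{61015}$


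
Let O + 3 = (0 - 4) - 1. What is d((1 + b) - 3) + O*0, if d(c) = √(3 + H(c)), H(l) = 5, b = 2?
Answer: 2*√2 ≈ 2.8284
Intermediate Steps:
O = -8 (O = -3 + ((0 - 4) - 1) = -3 + (-4 - 1) = -3 - 5 = -8)
d(c) = 2*√2 (d(c) = √(3 + 5) = √8 = 2*√2)
d((1 + b) - 3) + O*0 = 2*√2 - 8*0 = 2*√2 + 0 = 2*√2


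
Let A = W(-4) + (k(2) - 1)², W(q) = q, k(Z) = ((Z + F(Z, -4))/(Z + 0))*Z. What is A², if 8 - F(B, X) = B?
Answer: 2025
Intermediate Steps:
F(B, X) = 8 - B
k(Z) = 8 (k(Z) = ((Z + (8 - Z))/(Z + 0))*Z = (8/Z)*Z = 8)
A = 45 (A = -4 + (8 - 1)² = -4 + 7² = -4 + 49 = 45)
A² = 45² = 2025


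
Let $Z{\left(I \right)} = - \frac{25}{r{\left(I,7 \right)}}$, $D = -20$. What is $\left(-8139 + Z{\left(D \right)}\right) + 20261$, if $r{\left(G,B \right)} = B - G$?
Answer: $\frac{327269}{27} \approx 12121.0$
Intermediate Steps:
$Z{\left(I \right)} = - \frac{25}{7 - I}$
$\left(-8139 + Z{\left(D \right)}\right) + 20261 = \left(-8139 + \frac{25}{-7 - 20}\right) + 20261 = \left(-8139 + \frac{25}{-27}\right) + 20261 = \left(-8139 + 25 \left(- \frac{1}{27}\right)\right) + 20261 = \left(-8139 - \frac{25}{27}\right) + 20261 = - \frac{219778}{27} + 20261 = \frac{327269}{27}$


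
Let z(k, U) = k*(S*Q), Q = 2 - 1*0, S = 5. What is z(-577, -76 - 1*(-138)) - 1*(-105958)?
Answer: 100188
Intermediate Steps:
Q = 2 (Q = 2 + 0 = 2)
z(k, U) = 10*k (z(k, U) = k*(5*2) = k*10 = 10*k)
z(-577, -76 - 1*(-138)) - 1*(-105958) = 10*(-577) - 1*(-105958) = -5770 + 105958 = 100188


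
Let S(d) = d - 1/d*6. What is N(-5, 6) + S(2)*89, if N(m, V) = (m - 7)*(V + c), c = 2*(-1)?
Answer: -137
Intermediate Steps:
c = -2
N(m, V) = (-7 + m)*(-2 + V) (N(m, V) = (m - 7)*(V - 2) = (-7 + m)*(-2 + V))
S(d) = d - 6/d
N(-5, 6) + S(2)*89 = (14 - 7*6 - 2*(-5) + 6*(-5)) + (2 - 6/2)*89 = (14 - 42 + 10 - 30) + (2 - 6*½)*89 = -48 + (2 - 3)*89 = -48 - 1*89 = -48 - 89 = -137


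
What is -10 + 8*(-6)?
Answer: -58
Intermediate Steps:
-10 + 8*(-6) = -10 - 48 = -58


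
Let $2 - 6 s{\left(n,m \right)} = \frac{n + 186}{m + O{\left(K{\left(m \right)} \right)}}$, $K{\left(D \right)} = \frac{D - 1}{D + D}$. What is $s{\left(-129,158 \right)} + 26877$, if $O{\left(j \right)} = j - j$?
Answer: $\frac{25479655}{948} \approx 26877.0$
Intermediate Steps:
$K{\left(D \right)} = \frac{-1 + D}{2 D}$
$O{\left(j \right)} = 0$
$s{\left(n,m \right)} = \frac{1}{3} - \frac{186 + n}{6 m}$ ($s{\left(n,m \right)} = \frac{1}{3} - \frac{\left(n + 186\right) \frac{1}{m + 0}}{6} = \frac{1}{3} - \frac{\left(186 + n\right) \frac{1}{m}}{6} = \frac{1}{3} - \frac{\frac{1}{m} \left(186 + n\right)}{6} = \frac{1}{3} - \frac{186 + n}{6 m}$)
$s{\left(-129,158 \right)} + 26877 = \frac{-186 - -129 + 2 \cdot 158}{6 \cdot 158} + 26877 = \frac{1}{6} \cdot \frac{1}{158} \left(-186 + 129 + 316\right) + 26877 = \frac{1}{6} \cdot \frac{1}{158} \cdot 259 + 26877 = \frac{259}{948} + 26877 = \frac{25479655}{948}$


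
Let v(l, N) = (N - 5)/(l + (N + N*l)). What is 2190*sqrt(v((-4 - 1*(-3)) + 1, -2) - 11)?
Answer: 1095*I*sqrt(30) ≈ 5997.6*I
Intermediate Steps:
v(l, N) = (-5 + N)/(N + l + N*l)
2190*sqrt(v((-4 - 1*(-3)) + 1, -2) - 11) = 2190*sqrt((-5 - 2)/(-2 + ((-4 - 1*(-3)) + 1) - 2*((-4 - 1*(-3)) + 1)) - 11) = 2190*sqrt(-7/(-2 + ((-4 + 3) + 1) - 2*((-4 + 3) + 1)) - 11) = 2190*sqrt(-7/(-2 + (-1 + 1) - 2*(-1 + 1)) - 11) = 2190*sqrt(-7/(-2 + 0 - 2*0) - 11) = 2190*sqrt(-7/(-2 + 0 + 0) - 11) = 2190*sqrt(-7/(-2) - 11) = 2190*sqrt(-1/2*(-7) - 11) = 2190*sqrt(7/2 - 11) = 2190*sqrt(-15/2) = 2190*(I*sqrt(30)/2) = 1095*I*sqrt(30)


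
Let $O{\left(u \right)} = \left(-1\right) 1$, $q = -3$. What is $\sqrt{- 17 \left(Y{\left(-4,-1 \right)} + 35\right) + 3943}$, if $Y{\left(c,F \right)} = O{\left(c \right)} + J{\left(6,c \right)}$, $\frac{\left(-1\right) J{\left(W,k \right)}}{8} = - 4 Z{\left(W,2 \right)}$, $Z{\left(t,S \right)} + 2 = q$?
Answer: $\sqrt{6085} \approx 78.006$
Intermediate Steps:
$O{\left(u \right)} = -1$
$Z{\left(t,S \right)} = -5$ ($Z{\left(t,S \right)} = -2 - 3 = -5$)
$J{\left(W,k \right)} = -160$ ($J{\left(W,k \right)} = - 8 \left(\left(-4\right) \left(-5\right)\right) = \left(-8\right) 20 = -160$)
$Y{\left(c,F \right)} = -161$ ($Y{\left(c,F \right)} = -1 - 160 = -161$)
$\sqrt{- 17 \left(Y{\left(-4,-1 \right)} + 35\right) + 3943} = \sqrt{- 17 \left(-161 + 35\right) + 3943} = \sqrt{\left(-17\right) \left(-126\right) + 3943} = \sqrt{2142 + 3943} = \sqrt{6085}$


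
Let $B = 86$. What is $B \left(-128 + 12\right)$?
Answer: $-9976$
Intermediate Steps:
$B \left(-128 + 12\right) = 86 \left(-128 + 12\right) = 86 \left(-116\right) = -9976$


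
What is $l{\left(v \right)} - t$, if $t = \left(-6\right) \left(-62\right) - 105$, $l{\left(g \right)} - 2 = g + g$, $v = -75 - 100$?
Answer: $-615$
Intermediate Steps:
$v = -175$
$l{\left(g \right)} = 2 + 2 g$ ($l{\left(g \right)} = 2 + \left(g + g\right) = 2 + 2 g$)
$t = 267$ ($t = 372 - 105 = 267$)
$l{\left(v \right)} - t = \left(2 + 2 \left(-175\right)\right) - 267 = \left(2 - 350\right) - 267 = -348 - 267 = -615$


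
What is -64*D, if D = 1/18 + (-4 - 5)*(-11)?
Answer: -57056/9 ≈ -6339.6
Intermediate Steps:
D = 1783/18 (D = 1/18 - 9*(-11) = 1/18 + 99 = 1783/18 ≈ 99.056)
-64*D = -64*1783/18 = -57056/9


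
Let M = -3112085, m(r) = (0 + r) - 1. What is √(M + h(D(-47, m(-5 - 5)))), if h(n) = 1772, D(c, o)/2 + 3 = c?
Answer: I*√3110313 ≈ 1763.6*I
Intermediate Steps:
m(r) = -1 + r (m(r) = r - 1 = -1 + r)
D(c, o) = -6 + 2*c
√(M + h(D(-47, m(-5 - 5)))) = √(-3112085 + 1772) = √(-3110313) = I*√3110313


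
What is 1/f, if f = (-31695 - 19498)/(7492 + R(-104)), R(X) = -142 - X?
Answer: -7454/51193 ≈ -0.14561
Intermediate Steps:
f = -51193/7454 (f = (-31695 - 19498)/(7492 + (-142 - 1*(-104))) = -51193/(7492 + (-142 + 104)) = -51193/(7492 - 38) = -51193/7454 ≈ -6.8679)
1/f = 1/(-51193/7454) = -7454/51193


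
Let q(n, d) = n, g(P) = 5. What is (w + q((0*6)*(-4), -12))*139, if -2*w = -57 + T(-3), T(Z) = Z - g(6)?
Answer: 9035/2 ≈ 4517.5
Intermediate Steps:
T(Z) = -5 + Z (T(Z) = Z - 1*5 = Z - 5 = -5 + Z)
w = 65/2 (w = -(-57 + (-5 - 3))/2 = -(-57 - 8)/2 = -½*(-65) = 65/2 ≈ 32.500)
(w + q((0*6)*(-4), -12))*139 = (65/2 + (0*6)*(-4))*139 = (65/2 + 0*(-4))*139 = (65/2 + 0)*139 = (65/2)*139 = 9035/2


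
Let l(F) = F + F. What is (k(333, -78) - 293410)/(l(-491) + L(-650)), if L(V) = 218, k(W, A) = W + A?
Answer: 293155/764 ≈ 383.71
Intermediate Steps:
l(F) = 2*F
k(W, A) = A + W
(k(333, -78) - 293410)/(l(-491) + L(-650)) = ((-78 + 333) - 293410)/(2*(-491) + 218) = (255 - 293410)/(-982 + 218) = -293155/(-764) = -293155*(-1/764) = 293155/764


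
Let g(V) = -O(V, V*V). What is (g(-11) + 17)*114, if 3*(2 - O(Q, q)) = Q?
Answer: 1292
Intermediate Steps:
O(Q, q) = 2 - Q/3
g(V) = -2 + V/3 (g(V) = -(2 - V/3) = -2 + V/3)
(g(-11) + 17)*114 = ((-2 + (⅓)*(-11)) + 17)*114 = ((-2 - 11/3) + 17)*114 = (-17/3 + 17)*114 = (34/3)*114 = 1292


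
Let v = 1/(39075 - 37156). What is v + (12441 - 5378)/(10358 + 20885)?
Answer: 13585140/59955317 ≈ 0.22659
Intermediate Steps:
v = 1/1919 ≈ 0.00052110
v + (12441 - 5378)/(10358 + 20885) = 1/1919 + (12441 - 5378)/(10358 + 20885) = 1/1919 + 7063/31243 = 13585140/59955317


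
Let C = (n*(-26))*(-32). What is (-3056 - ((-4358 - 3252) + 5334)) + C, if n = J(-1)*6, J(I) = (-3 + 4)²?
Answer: 4212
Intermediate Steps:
J(I) = 1 (J(I) = 1² = 1)
n = 6 (n = 1*6 = 6)
C = 4992 (C = (6*(-26))*(-32) = -156*(-32) = 4992)
(-3056 - ((-4358 - 3252) + 5334)) + C = (-3056 - ((-4358 - 3252) + 5334)) + 4992 = (-3056 - (-7610 + 5334)) + 4992 = (-3056 - 1*(-2276)) + 4992 = (-3056 + 2276) + 4992 = -780 + 4992 = 4212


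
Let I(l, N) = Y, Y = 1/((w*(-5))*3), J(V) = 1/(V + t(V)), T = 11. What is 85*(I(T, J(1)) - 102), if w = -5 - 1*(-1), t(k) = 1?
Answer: -104023/12 ≈ -8668.6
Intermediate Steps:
J(V) = 1/(1 + V) (J(V) = 1/(V + 1) = 1/(1 + V))
w = -4 (w = -5 + 1 = -4)
Y = 1/60 (Y = 1/(-4*(-5)*3) = 1/(20*3) = 1/60 ≈ 0.016667)
I(l, N) = 1/60
85*(I(T, J(1)) - 102) = 85*(1/60 - 102) = 85*(-6119/60) = -104023/12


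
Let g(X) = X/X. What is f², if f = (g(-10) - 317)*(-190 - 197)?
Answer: 14955333264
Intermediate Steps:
g(X) = 1
f = 122292 (f = (1 - 317)*(-190 - 197) = -316*(-387) = 122292)
f² = 122292² = 14955333264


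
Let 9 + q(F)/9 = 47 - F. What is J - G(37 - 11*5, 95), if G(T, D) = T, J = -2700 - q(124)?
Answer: -1908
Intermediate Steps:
q(F) = 342 - 9*F (q(F) = -81 + 9*(47 - F) = -81 + (423 - 9*F) = 342 - 9*F)
J = -1926 (J = -2700 - (342 - 9*124) = -2700 - (342 - 1116) = -2700 - 1*(-774) = -2700 + 774 = -1926)
J - G(37 - 11*5, 95) = -1926 - (37 - 11*5) = -1926 - (37 - 1*55) = -1926 - (37 - 55) = -1926 - 1*(-18) = -1926 + 18 = -1908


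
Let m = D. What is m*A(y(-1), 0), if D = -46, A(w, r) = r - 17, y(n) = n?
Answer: 782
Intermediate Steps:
A(w, r) = -17 + r
m = -46
m*A(y(-1), 0) = -46*(-17 + 0) = -46*(-17) = 782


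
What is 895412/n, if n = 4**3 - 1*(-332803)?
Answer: 895412/332867 ≈ 2.6900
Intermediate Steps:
n = 332867 (n = 64 + 332803 = 332867)
895412/n = 895412/332867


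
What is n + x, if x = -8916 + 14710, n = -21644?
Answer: -15850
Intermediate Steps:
x = 5794
n + x = -21644 + 5794 = -15850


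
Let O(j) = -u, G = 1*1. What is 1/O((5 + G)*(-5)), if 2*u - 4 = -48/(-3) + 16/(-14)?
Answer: -7/66 ≈ -0.10606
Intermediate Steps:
G = 1
u = 66/7 (u = 2 + (-48/(-3) + 16/(-14))/2 = 2 + (-48*(-⅓) + 16*(-1/14))/2 = 2 + (16 - 8/7)/2 = 2 + (½)*(104/7) = 2 + 52/7 = 66/7 ≈ 9.4286)
O(j) = -66/7 (O(j) = -1*66/7 = -66/7)
1/O((5 + G)*(-5)) = 1/(-66/7) = -7/66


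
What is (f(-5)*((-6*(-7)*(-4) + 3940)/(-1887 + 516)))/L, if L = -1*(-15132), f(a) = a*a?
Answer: -23575/5186493 ≈ -0.0045455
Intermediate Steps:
f(a) = a²
L = 15132
(f(-5)*((-6*(-7)*(-4) + 3940)/(-1887 + 516)))/L = ((-5)²*((-6*(-7)*(-4) + 3940)/(-1887 + 516)))/15132 = (25*((42*(-4) + 3940)/(-1371)))*(1/15132) = (25*((-168 + 3940)*(-1/1371)))*(1/15132) = (25*(3772*(-1/1371)))*(1/15132) = (25*(-3772/1371))*(1/15132) = -94300/1371*1/15132 = -23575/5186493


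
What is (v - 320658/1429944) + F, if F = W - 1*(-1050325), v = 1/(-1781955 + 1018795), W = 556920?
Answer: 73081156301080649/45469835960 ≈ 1.6072e+6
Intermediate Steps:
v = -1/763160 (v = 1/(-763160) = -1/763160 ≈ -1.3103e-6)
F = 1607245 (F = 556920 - 1*(-1050325) = 556920 + 1050325 = 1607245)
(v - 320658/1429944) + F = (-1/763160 - 320658/1429944) + 1607245 = (-1/763160 - 320658*1/1429944) + 1607245 = (-1/763160 - 53443/238324) + 1607245 = -10196449551/45469835960 + 1607245 = 73081156301080649/45469835960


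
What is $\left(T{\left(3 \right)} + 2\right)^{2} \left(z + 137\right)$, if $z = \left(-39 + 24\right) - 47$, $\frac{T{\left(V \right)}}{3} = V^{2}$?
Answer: $63075$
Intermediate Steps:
$T{\left(V \right)} = 3 V^{2}$
$z = -62$ ($z = -15 - 47 = -62$)
$\left(T{\left(3 \right)} + 2\right)^{2} \left(z + 137\right) = \left(3 \cdot 3^{2} + 2\right)^{2} \left(-62 + 137\right) = \left(3 \cdot 9 + 2\right)^{2} \cdot 75 = \left(27 + 2\right)^{2} \cdot 75 = 29^{2} \cdot 75 = 841 \cdot 75 = 63075$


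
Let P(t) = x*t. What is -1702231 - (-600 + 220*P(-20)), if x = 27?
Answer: -1582831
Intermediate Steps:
P(t) = 27*t
-1702231 - (-600 + 220*P(-20)) = -1702231 - (-600 + 220*(27*(-20))) = -1702231 - (-600 + 220*(-540)) = -1702231 - (-600 - 118800) = -1702231 - 1*(-119400) = -1702231 + 119400 = -1582831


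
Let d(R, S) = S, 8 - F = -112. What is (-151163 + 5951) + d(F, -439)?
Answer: -145651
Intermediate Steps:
F = 120 (F = 8 - 1*(-112) = 8 + 112 = 120)
(-151163 + 5951) + d(F, -439) = (-151163 + 5951) - 439 = -145212 - 439 = -145651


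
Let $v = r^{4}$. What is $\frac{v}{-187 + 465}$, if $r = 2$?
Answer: $\frac{8}{139} \approx 0.057554$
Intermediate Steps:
$v = 16$ ($v = 2^{4} = 16$)
$\frac{v}{-187 + 465} = \frac{1}{-187 + 465} \cdot 16 = \frac{1}{278} \cdot 16 = \frac{8}{139}$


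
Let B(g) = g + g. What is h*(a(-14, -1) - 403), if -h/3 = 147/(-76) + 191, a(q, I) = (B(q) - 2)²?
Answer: -21424179/76 ≈ -2.8190e+5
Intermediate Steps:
B(g) = 2*g
a(q, I) = (-2 + 2*q)² (a(q, I) = (2*q - 2)² = (-2 + 2*q)²)
h = -43107/76 (h = -3*(147/(-76) + 191) = -3*(147*(-1/76) + 191) = -3*(-147/76 + 191) = -3*14369/76 = -43107/76 ≈ -567.20)
h*(a(-14, -1) - 403) = -43107*(4*(-1 - 14)² - 403)/76 = -43107*(4*(-15)² - 403)/76 = -43107*(4*225 - 403)/76 = -43107*(900 - 403)/76 = -43107/76*497 = -21424179/76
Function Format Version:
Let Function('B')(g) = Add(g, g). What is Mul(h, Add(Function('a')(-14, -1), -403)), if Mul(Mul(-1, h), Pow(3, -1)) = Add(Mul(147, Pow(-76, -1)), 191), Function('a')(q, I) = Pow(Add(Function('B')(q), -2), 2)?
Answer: Rational(-21424179, 76) ≈ -2.8190e+5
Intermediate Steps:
Function('B')(g) = Mul(2, g)
Function('a')(q, I) = Pow(Add(-2, Mul(2, q)), 2) (Function('a')(q, I) = Pow(Add(Mul(2, q), -2), 2) = Pow(Add(-2, Mul(2, q)), 2))
h = Rational(-43107, 76) (h = Mul(-3, Add(Mul(147, Pow(-76, -1)), 191)) = Mul(-3, Add(Mul(147, Rational(-1, 76)), 191)) = Mul(-3, Add(Rational(-147, 76), 191)) = Mul(-3, Rational(14369, 76)) = Rational(-43107, 76) ≈ -567.20)
Mul(h, Add(Function('a')(-14, -1), -403)) = Mul(Rational(-43107, 76), Add(Mul(4, Pow(Add(-1, -14), 2)), -403)) = Mul(Rational(-43107, 76), Add(Mul(4, Pow(-15, 2)), -403)) = Mul(Rational(-43107, 76), Add(Mul(4, 225), -403)) = Mul(Rational(-43107, 76), Add(900, -403)) = Mul(Rational(-43107, 76), 497) = Rational(-21424179, 76)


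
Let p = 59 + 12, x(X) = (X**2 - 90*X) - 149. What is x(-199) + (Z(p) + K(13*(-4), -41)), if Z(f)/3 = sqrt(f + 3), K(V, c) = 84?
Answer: 57446 + 3*sqrt(74) ≈ 57472.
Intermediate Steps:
x(X) = -149 + X**2 - 90*X
p = 71
Z(f) = 3*sqrt(3 + f) (Z(f) = 3*sqrt(f + 3) = 3*sqrt(3 + f))
x(-199) + (Z(p) + K(13*(-4), -41)) = (-149 + (-199)**2 - 90*(-199)) + (3*sqrt(3 + 71) + 84) = (-149 + 39601 + 17910) + (3*sqrt(74) + 84) = 57362 + (84 + 3*sqrt(74)) = 57446 + 3*sqrt(74)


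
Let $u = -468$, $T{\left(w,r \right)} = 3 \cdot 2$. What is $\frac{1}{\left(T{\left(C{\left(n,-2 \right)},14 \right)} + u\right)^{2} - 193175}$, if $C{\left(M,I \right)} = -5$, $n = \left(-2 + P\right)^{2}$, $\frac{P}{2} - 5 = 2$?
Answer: $\frac{1}{20269} \approx 4.9336 \cdot 10^{-5}$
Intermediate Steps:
$P = 14$ ($P = 10 + 2 \cdot 2 = 10 + 4 = 14$)
$n = 144$ ($n = \left(-2 + 14\right)^{2} = 12^{2} = 144$)
$T{\left(w,r \right)} = 6$
$\frac{1}{\left(T{\left(C{\left(n,-2 \right)},14 \right)} + u\right)^{2} - 193175} = \frac{1}{\left(6 - 468\right)^{2} - 193175} = \frac{1}{\left(-462\right)^{2} - 193175} = \frac{1}{213444 - 193175} = \frac{1}{20269}$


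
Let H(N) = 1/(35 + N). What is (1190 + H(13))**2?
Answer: 3262808641/2304 ≈ 1.4162e+6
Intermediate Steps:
(1190 + H(13))**2 = (1190 + 1/(35 + 13))**2 = (1190 + 1/48)**2 = (57121/48)**2 = 3262808641/2304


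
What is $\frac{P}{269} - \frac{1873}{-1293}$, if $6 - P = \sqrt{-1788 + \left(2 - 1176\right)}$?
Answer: $\frac{511595}{347817} - \frac{i \sqrt{2962}}{269} \approx 1.4709 - 0.20232 i$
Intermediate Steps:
$P = 6 - i \sqrt{2962}$ ($P = 6 - \sqrt{-1788 + \left(2 - 1176\right)} = 6 - \sqrt{-1788 - 1174} = 6 - \sqrt{-2962} = 6 - i \sqrt{2962} \approx 6.0 - 54.424 i$)
$\frac{P}{269} - \frac{1873}{-1293} = \frac{6 - i \sqrt{2962}}{269} - \frac{1873}{-1293} = \left(6 - i \sqrt{2962}\right) \frac{1}{269} - - \frac{1873}{1293} = \left(\frac{6}{269} - \frac{i \sqrt{2962}}{269}\right) + \frac{1873}{1293} = \frac{511595}{347817} - \frac{i \sqrt{2962}}{269}$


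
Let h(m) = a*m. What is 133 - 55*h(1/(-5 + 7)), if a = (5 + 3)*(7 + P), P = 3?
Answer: -2067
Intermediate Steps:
a = 80 (a = (5 + 3)*(7 + 3) = 8*10 = 80)
h(m) = 80*m
133 - 55*h(1/(-5 + 7)) = 133 - 4400/(-5 + 7) = 133 - 4400/2 = 133 - 55*40 = 133 - 2200 = -2067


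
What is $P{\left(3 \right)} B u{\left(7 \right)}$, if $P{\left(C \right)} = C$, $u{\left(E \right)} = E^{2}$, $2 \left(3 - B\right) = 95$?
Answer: $- \frac{13083}{2} \approx -6541.5$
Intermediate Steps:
$B = - \frac{89}{2}$ ($B = 3 - \frac{95}{2} = - \frac{89}{2} \approx -44.5$)
$P{\left(3 \right)} B u{\left(7 \right)} = 3 \left(- \frac{89}{2}\right) 7^{2} = \left(- \frac{267}{2}\right) 49 = - \frac{13083}{2}$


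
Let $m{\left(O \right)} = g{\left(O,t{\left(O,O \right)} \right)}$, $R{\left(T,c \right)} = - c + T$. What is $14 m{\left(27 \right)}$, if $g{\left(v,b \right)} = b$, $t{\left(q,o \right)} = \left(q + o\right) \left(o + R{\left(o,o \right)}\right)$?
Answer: $20412$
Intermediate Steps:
$R{\left(T,c \right)} = T - c$
$t{\left(q,o \right)} = o \left(o + q\right)$ ($t{\left(q,o \right)} = \left(q + o\right) \left(o + \left(o - o\right)\right) = \left(o + q\right) \left(o + 0\right) = \left(o + q\right) o = o \left(o + q\right)$)
$m{\left(O \right)} = 2 O^{2}$ ($m{\left(O \right)} = O \left(O + O\right) = O 2 O = 2 O^{2}$)
$14 m{\left(27 \right)} = 14 \cdot 2 \cdot 27^{2} = 14 \cdot 2 \cdot 729 = 14 \cdot 1458 = 20412$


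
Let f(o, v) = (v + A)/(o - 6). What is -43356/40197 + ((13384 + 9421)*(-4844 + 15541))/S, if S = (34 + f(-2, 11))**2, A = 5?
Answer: 3268605395067/13720576 ≈ 2.3823e+5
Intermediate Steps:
f(o, v) = (5 + v)/(-6 + o) (f(o, v) = (v + 5)/(o - 6) = (5 + v)/(-6 + o))
S = 1024 (S = (34 + (5 + 11)/(-6 - 2))**2 = (34 + 16/(-8))**2 = (34 - 1/8*16)**2 = (34 - 2)**2 = 32**2 = 1024)
-43356/40197 + ((13384 + 9421)*(-4844 + 15541))/S = -43356/40197 + ((13384 + 9421)*(-4844 + 15541))/1024 = -43356*1/40197 + (22805*10697)*(1/1024) = -14452/13399 + 243945085*(1/1024) = -14452/13399 + 243945085/1024 = 3268605395067/13720576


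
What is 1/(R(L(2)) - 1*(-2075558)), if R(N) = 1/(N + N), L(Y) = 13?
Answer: 26/53964509 ≈ 4.8180e-7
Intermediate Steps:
R(N) = 1/(2*N)
1/(R(L(2)) - 1*(-2075558)) = 1/((½)/13 - 1*(-2075558)) = 1/((½)*(1/13) + 2075558) = 1/(1/26 + 2075558) = 1/(53964509/26) = 26/53964509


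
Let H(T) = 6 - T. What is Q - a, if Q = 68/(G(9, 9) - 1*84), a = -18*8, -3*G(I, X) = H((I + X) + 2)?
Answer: 1002/7 ≈ 143.14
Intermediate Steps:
G(I, X) = -4/3 + I/3 + X/3 (G(I, X) = -(6 - ((I + X) + 2))/3 = -(6 - (2 + I + X))/3 = -(6 + (-2 - I - X))/3 = -(4 - I - X)/3 = -4/3 + I/3 + X/3)
a = -144
Q = -6/7 (Q = 68/((-4/3 + (⅓)*9 + (⅓)*9) - 1*84) = 68/((-4/3 + 3 + 3) - 84) = 68/(14/3 - 84) = 68/(-238/3) = 68*(-3/238) = -6/7 ≈ -0.85714)
Q - a = -6/7 - 1*(-144) = -6/7 + 144 = 1002/7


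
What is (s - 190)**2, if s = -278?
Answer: 219024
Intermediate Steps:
(s - 190)**2 = (-278 - 190)**2 = (-468)**2 = 219024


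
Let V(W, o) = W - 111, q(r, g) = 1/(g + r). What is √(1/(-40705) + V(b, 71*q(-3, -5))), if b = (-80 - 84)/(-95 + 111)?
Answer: I*√803595219945/81410 ≈ 11.011*I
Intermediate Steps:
b = -41/4 (b = -164/16 = -164*1/16 = -41/4 ≈ -10.250)
V(W, o) = -111 + W
√(1/(-40705) + V(b, 71*q(-3, -5))) = √(1/(-40705) + (-111 - 41/4)) = √(-1/40705 - 485/4) = √(-19741929/162820) = I*√803595219945/81410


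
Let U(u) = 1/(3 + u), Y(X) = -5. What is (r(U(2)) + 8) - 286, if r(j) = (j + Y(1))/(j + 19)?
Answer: -1113/4 ≈ -278.25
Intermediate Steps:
r(j) = (-5 + j)/(19 + j) (r(j) = (j - 5)/(j + 19) = (-5 + j)/(19 + j))
(r(U(2)) + 8) - 286 = ((-5 + 1/(3 + 2))/(19 + 1/(3 + 2)) + 8) - 286 = ((-5 + 1/5)/(19 + 1/5) + 8) - 286 = ((-5 + ⅕)/(19 + ⅕) + 8) - 286 = (-24/5/(96/5) + 8) - 286 = ((5/96)*(-24/5) + 8) - 286 = (-¼ + 8) - 286 = 31/4 - 286 = -1113/4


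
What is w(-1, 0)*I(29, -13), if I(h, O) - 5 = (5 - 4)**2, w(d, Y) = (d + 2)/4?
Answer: 3/2 ≈ 1.5000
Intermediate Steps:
w(d, Y) = 1/2 + d/4 (w(d, Y) = (2 + d)/4 = 1/2 + d/4)
I(h, O) = 6 (I(h, O) = 5 + (5 - 4)**2 = 5 + 1**2 = 5 + 1 = 6)
w(-1, 0)*I(29, -13) = (1/2 + (1/4)*(-1))*6 = (1/2 - 1/4)*6 = (1/4)*6 = 3/2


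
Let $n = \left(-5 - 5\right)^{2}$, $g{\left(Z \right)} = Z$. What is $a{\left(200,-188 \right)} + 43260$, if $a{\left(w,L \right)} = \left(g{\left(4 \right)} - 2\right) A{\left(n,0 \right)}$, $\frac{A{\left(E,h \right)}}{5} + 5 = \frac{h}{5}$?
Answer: $43210$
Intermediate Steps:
$n = 100$ ($n = \left(-10\right)^{2} = 100$)
$A{\left(E,h \right)} = -25 + h$ ($A{\left(E,h \right)} = -25 + 5 \frac{h}{5} = -25 + h$)
$a{\left(w,L \right)} = -50$ ($a{\left(w,L \right)} = \left(4 - 2\right) \left(-25 + 0\right) = 2 \left(-25\right) = -50$)
$a{\left(200,-188 \right)} + 43260 = -50 + 43260 = 43210$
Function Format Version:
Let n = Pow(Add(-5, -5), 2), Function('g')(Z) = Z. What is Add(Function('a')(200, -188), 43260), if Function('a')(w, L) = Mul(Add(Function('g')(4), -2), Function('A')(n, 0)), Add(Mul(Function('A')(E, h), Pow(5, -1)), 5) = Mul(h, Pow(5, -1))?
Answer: 43210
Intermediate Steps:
n = 100 (n = Pow(-10, 2) = 100)
Function('A')(E, h) = Add(-25, h) (Function('A')(E, h) = Add(-25, Mul(5, Mul(h, Pow(5, -1)))) = Add(-25, Mul(5, Mul(h, Rational(1, 5)))) = Add(-25, Mul(5, Mul(Rational(1, 5), h))) = Add(-25, h))
Function('a')(w, L) = -50 (Function('a')(w, L) = Mul(Add(4, -2), Add(-25, 0)) = Mul(2, -25) = -50)
Add(Function('a')(200, -188), 43260) = Add(-50, 43260) = 43210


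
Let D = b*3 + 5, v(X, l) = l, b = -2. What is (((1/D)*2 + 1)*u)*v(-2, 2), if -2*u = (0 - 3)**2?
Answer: 9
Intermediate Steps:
D = -1 (D = -2*3 + 5 = -6 + 5 = -1)
u = -9/2 (u = -(0 - 3)**2/2 = -1/2*(-3)**2 = -1/2*9 = -9/2 ≈ -4.5000)
(((1/D)*2 + 1)*u)*v(-2, 2) = (((1/(-1))*2 + 1)*(-9/2))*2 = (((1*(-1))*2 + 1)*(-9/2))*2 = ((-1*2 + 1)*(-9/2))*2 = ((-2 + 1)*(-9/2))*2 = -1*(-9/2)*2 = (9/2)*2 = 9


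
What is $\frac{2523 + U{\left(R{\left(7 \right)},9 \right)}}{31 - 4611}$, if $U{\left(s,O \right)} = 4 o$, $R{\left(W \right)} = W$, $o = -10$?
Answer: $- \frac{2483}{4580} \approx -0.54214$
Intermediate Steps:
$U{\left(s,O \right)} = -40$ ($U{\left(s,O \right)} = 4 \left(-10\right) = -40$)
$\frac{2523 + U{\left(R{\left(7 \right)},9 \right)}}{31 - 4611} = \frac{2523 - 40}{31 - 4611} = \frac{2483}{-4580} = 2483 \left(- \frac{1}{4580}\right) = - \frac{2483}{4580}$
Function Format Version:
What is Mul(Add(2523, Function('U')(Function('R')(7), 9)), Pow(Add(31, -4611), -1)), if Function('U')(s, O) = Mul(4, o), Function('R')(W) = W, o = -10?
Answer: Rational(-2483, 4580) ≈ -0.54214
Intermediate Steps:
Function('U')(s, O) = -40 (Function('U')(s, O) = Mul(4, -10) = -40)
Mul(Add(2523, Function('U')(Function('R')(7), 9)), Pow(Add(31, -4611), -1)) = Mul(Add(2523, -40), Pow(Add(31, -4611), -1)) = Mul(2483, Pow(-4580, -1)) = Mul(2483, Rational(-1, 4580)) = Rational(-2483, 4580)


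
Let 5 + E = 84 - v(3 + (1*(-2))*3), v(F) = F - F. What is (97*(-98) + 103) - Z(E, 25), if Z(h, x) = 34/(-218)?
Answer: -1024910/109 ≈ -9402.8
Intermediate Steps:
v(F) = 0
E = 79 (E = -5 + (84 - 1*0) = -5 + (84 + 0) = -5 + 84 = 79)
Z(h, x) = -17/109 (Z(h, x) = 34*(-1/218) = -17/109)
(97*(-98) + 103) - Z(E, 25) = (97*(-98) + 103) - 1*(-17/109) = (-9506 + 103) + 17/109 = -9403 + 17/109 = -1024910/109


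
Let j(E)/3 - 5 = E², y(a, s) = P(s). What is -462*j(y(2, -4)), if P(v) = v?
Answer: -29106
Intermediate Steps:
y(a, s) = s
j(E) = 15 + 3*E²
-462*j(y(2, -4)) = -462*(15 + 3*(-4)²) = -462*(15 + 3*16) = -462*(15 + 48) = -462*63 = -29106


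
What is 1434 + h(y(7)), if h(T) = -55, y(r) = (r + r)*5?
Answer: 1379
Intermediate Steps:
y(r) = 10*r (y(r) = (2*r)*5 = 10*r)
1434 + h(y(7)) = 1434 - 55 = 1379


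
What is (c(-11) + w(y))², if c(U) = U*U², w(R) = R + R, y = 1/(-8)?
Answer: 28355625/16 ≈ 1.7722e+6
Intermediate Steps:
y = -⅛ ≈ -0.12500
w(R) = 2*R
c(U) = U³
(c(-11) + w(y))² = ((-11)³ + 2*(-⅛))² = (-1331 - ¼)² = (-5325/4)² = 28355625/16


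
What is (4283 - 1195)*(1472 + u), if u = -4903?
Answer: -10594928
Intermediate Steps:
(4283 - 1195)*(1472 + u) = (4283 - 1195)*(1472 - 4903) = 3088*(-3431) = -10594928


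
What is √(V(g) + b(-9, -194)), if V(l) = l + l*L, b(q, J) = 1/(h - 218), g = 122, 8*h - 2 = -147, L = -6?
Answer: I*√2176690922/1889 ≈ 24.698*I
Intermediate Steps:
h = -145/8 (h = ¼ + (⅛)*(-147) = ¼ - 147/8 = -145/8 ≈ -18.125)
b(q, J) = -8/1889 (b(q, J) = 1/(-145/8 - 218) = 1/(-1889/8) = -8/1889)
V(l) = -5*l (V(l) = l + l*(-6) = l - 6*l = -5*l)
√(V(g) + b(-9, -194)) = √(-5*122 - 8/1889) = √(-610 - 8/1889) = √(-1152298/1889) = I*√2176690922/1889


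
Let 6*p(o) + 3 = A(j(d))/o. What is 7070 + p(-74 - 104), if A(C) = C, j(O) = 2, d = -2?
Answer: 1887556/267 ≈ 7069.5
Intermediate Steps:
p(o) = -½ + 1/(3*o) (p(o) = -½ + (2/o)/6 = -½ + 1/(3*o))
7070 + p(-74 - 104) = 7070 + (2 - 3*(-74 - 104))/(6*(-74 - 104)) = 7070 + (⅙)*(2 - 3*(-178))/(-178) = 7070 + (⅙)*(-1/178)*(2 + 534) = 7070 + (⅙)*(-1/178)*536 = 7070 - 134/267 = 1887556/267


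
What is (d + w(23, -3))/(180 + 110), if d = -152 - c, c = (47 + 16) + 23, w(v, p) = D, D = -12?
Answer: -25/29 ≈ -0.86207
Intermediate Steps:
w(v, p) = -12
c = 86 (c = 63 + 23 = 86)
d = -238 (d = -152 - 1*86 = -152 - 86 = -238)
(d + w(23, -3))/(180 + 110) = (-238 - 12)/(180 + 110) = -250/290 = -250*1/290 = -25/29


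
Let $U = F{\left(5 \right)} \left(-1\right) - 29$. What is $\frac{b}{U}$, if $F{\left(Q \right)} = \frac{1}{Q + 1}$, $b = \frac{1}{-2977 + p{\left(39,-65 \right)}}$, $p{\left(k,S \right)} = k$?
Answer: $\frac{3}{257075} \approx 1.167 \cdot 10^{-5}$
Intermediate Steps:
$b = - \frac{1}{2938}$ ($b = \frac{1}{-2977 + 39} = \frac{1}{-2938} = - \frac{1}{2938} \approx -0.00034037$)
$F{\left(Q \right)} = \frac{1}{1 + Q}$
$U = - \frac{175}{6}$ ($U = \frac{1}{1 + 5} \left(-1\right) - 29 = \frac{1}{6} \left(-1\right) - 29 = - \frac{1}{6} - 29 = - \frac{175}{6} \approx -29.167$)
$\frac{b}{U} = - \frac{1}{2938 \left(- \frac{175}{6}\right)} = \left(- \frac{1}{2938}\right) \left(- \frac{6}{175}\right) = \frac{3}{257075}$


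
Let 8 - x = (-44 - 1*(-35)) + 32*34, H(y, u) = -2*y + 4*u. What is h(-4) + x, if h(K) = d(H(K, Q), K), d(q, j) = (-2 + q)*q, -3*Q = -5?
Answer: -7967/9 ≈ -885.22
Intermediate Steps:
Q = 5/3 (Q = -⅓*(-5) = 5/3 ≈ 1.6667)
d(q, j) = q*(-2 + q)
h(K) = (14/3 - 2*K)*(20/3 - 2*K) (h(K) = (-2*K + 4*(5/3))*(-2 + (-2*K + 4*(5/3))) = (-2*K + 20/3)*(-2 + (-2*K + 20/3)) = (20/3 - 2*K)*(-2 + (20/3 - 2*K)) = (20/3 - 2*K)*(14/3 - 2*K) = (14/3 - 2*K)*(20/3 - 2*K))
x = -1071 (x = 8 - ((-44 - 1*(-35)) + 32*34) = 8 - ((-44 + 35) + 1088) = 8 - (-9 + 1088) = 8 - 1*1079 = 8 - 1079 = -1071)
h(-4) + x = (280/9 + 4*(-4)² - 68/3*(-4)) - 1071 = (280/9 + 4*16 + 272/3) - 1071 = (280/9 + 64 + 272/3) - 1071 = 1672/9 - 1071 = -7967/9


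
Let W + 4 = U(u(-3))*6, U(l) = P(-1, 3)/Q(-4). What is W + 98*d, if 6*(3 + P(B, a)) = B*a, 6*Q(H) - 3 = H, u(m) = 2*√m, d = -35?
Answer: -3308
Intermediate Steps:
Q(H) = ½ + H/6
P(B, a) = -3 + B*a/6 (P(B, a) = -3 + (B*a)/6 = -3 + B*a/6)
U(l) = 21 (U(l) = (-3 + (⅙)*(-1)*3)/(½ + (⅙)*(-4)) = (-3 - ½)/(½ - ⅔) = -7/(2*(-⅙)) = -7/2*(-6) = 21)
W = 122 (W = -4 + 21*6 = -4 + 126 = 122)
W + 98*d = 122 + 98*(-35) = 122 - 3430 = -3308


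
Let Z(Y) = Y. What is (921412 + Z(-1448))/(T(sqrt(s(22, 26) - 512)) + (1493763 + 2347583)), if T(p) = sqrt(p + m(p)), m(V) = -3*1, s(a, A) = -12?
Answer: 919964/(3841346 + sqrt(-3 + 2*I*sqrt(131))) ≈ 0.23949 - 2.2516e-7*I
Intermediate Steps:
m(V) = -3
T(p) = sqrt(-3 + p) (T(p) = sqrt(p - 3) = sqrt(-3 + p))
(921412 + Z(-1448))/(T(sqrt(s(22, 26) - 512)) + (1493763 + 2347583)) = (921412 - 1448)/(sqrt(-3 + sqrt(-12 - 512)) + (1493763 + 2347583)) = 919964/(sqrt(-3 + sqrt(-524)) + 3841346) = 919964/(sqrt(-3 + 2*I*sqrt(131)) + 3841346) = 919964/(3841346 + sqrt(-3 + 2*I*sqrt(131)))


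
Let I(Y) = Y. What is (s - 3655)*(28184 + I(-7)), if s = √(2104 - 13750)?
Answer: -102986935 + 84531*I*√1294 ≈ -1.0299e+8 + 3.0408e+6*I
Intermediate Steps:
s = 3*I*√1294 (s = √(-11646) = 3*I*√1294 ≈ 107.92*I)
(s - 3655)*(28184 + I(-7)) = (3*I*√1294 - 3655)*(28184 - 7) = (-3655 + 3*I*√1294)*28177 = -102986935 + 84531*I*√1294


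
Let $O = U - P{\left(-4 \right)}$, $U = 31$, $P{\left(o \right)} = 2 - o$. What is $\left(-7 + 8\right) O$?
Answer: $25$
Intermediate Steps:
$O = 25$ ($O = 31 - \left(2 - -4\right) = 31 - \left(2 + 4\right) = 31 - 6 = 25$)
$\left(-7 + 8\right) O = \left(-7 + 8\right) 25 = 1 \cdot 25 = 25$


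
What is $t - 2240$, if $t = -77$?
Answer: $-2317$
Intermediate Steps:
$t - 2240 = -77 - 2240 = -2317$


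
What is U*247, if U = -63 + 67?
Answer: 988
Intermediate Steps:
U = 4
U*247 = 4*247 = 988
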